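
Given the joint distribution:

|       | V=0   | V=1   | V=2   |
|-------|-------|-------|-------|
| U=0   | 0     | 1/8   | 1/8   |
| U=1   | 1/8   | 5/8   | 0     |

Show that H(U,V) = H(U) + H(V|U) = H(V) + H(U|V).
Marginal P(U) (row sums):
  P(U=0) = 0 + 1/8 + 1/8 = 1/4
  P(U=1) = 1/8 + 5/8 + 0 = 3/4
Marginal P(V) (column sums):
  P(V=0) = 0 + 1/8 = 1/8
  P(V=1) = 1/8 + 5/8 = 3/4
  P(V=2) = 1/8 + 0 = 1/8

Decomposition 1: H(U) + H(V|U)
H(U) = -[(1/4)·log₂(1/4) + (3/4)·log₂(3/4)]
  = 0.5000 + 0.3113
  = 0.8113 bits
H(V|U) = -Σ P(U,V)·log₂ P(V|U), where P(V|U) = P(U,V) / P(U)
  (cells with P(U,V) = 0 contribute 0)
  (U=0,V=1): P(V|U) = (1/8)/(1/4) = 1/2;  -(1/8)·log₂(1/2) = 0.1250
  (U=0,V=2): P(V|U) = (1/8)/(1/4) = 1/2;  -(1/8)·log₂(1/2) = 0.1250
  (U=1,V=0): P(V|U) = (1/8)/(3/4) = 1/6;  -(1/8)·log₂(1/6) = 0.3231
  (U=1,V=1): P(V|U) = (5/8)/(3/4) = 5/6;  -(5/8)·log₂(5/6) = 0.1644
H(V|U) = 0.1250 + 0.1250 + 0.3231 + 0.1644
  = 0.7375 bits
H(U) + H(V|U) = 0.8113 + 0.7375 = 1.5488 bits

Decomposition 2: H(V) + H(U|V)
H(V) = -[(1/8)·log₂(1/8) + (3/4)·log₂(3/4) + (1/8)·log₂(1/8)]
  = 0.3750 + 0.3113 + 0.3750
  = 1.0613 bits
H(U|V) = -Σ P(U,V)·log₂ P(U|V), where P(U|V) = P(U,V) / P(V)
  (cells with P(U,V) = 0 contribute 0)
  (U=0,V=1): P(U|V) = (1/8)/(3/4) = 1/6;  -(1/8)·log₂(1/6) = 0.3231
  (U=0,V=2): P(U|V) = (1/8)/(1/8) = 1;  -(1/8)·log₂(1) = 0.0000
  (U=1,V=0): P(U|V) = (1/8)/(1/8) = 1;  -(1/8)·log₂(1) = 0.0000
  (U=1,V=1): P(U|V) = (5/8)/(3/4) = 5/6;  -(5/8)·log₂(5/6) = 0.1644
H(U|V) = 0.3231 + 0.0000 + 0.0000 + 0.1644
  = 0.4875 bits
H(V) + H(U|V) = 1.0613 + 0.4875 = 1.5488 bits

Direct computation of the joint entropy:
H(U,V) = -[(1/8)·log₂(1/8) + (1/8)·log₂(1/8) + (1/8)·log₂(1/8) + (5/8)·log₂(5/8)]
  = 0.3750 + 0.3750 + 0.3750 + 0.4238
  = 1.5488 bits

All three agree: H(U,V) = 1.5488 bits ✓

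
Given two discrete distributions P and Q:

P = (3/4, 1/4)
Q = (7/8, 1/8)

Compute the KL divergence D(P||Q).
D(P||Q) = Σ P(i) log₂(P(i)/Q(i))
  i=0: (3/4) × log₂((3/4)/(7/8)) = (3/4) × log₂(6/7) = -0.1668
  i=1: (1/4) × log₂((1/4)/(1/8)) = (1/4) × log₂(2) = 0.2500
D(P||Q) = -0.1668 + 0.2500
  = 0.0832 bits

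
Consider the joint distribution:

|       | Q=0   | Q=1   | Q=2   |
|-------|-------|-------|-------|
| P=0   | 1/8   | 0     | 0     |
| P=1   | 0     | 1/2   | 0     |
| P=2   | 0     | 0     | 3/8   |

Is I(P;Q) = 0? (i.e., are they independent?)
Marginal P(P) (row sums):
  P(P=0) = 1/8 + 0 + 0 = 1/8
  P(P=1) = 0 + 1/2 + 0 = 1/2
  P(P=2) = 0 + 0 + 3/8 = 3/8
Marginal P(Q) (column sums):
  P(Q=0) = 1/8 + 0 + 0 = 1/8
  P(Q=1) = 0 + 1/2 + 0 = 1/2
  P(Q=2) = 0 + 0 + 3/8 = 3/8

P and Q are independent iff P(P=i,Q=j) = P(P=i)·P(Q=j) for every cell.
  P(P=0)·P(Q=0) = 1/8 × 1/8 = 1/64, but P(P=0,Q=0) = 1/8 ✗

No, P and Q are not independent. Quantitatively, I(P;Q) > 0:

H(P) = -[(1/8)·log₂(1/8) + (1/2)·log₂(1/2) + (3/8)·log₂(3/8)]
  = 0.3750 + 0.5000 + 0.5306
  = 1.4056 bits
H(Q) = -[(1/8)·log₂(1/8) + (1/2)·log₂(1/2) + (3/8)·log₂(3/8)]
  = 0.3750 + 0.5000 + 0.5306
  = 1.4056 bits
H(P,Q) = -[(1/8)·log₂(1/8) + (1/2)·log₂(1/2) + (3/8)·log₂(3/8)]
  = 0.3750 + 0.5000 + 0.5306
  = 1.4056 bits
I(P;Q) = H(P) + H(Q) - H(P,Q) = 1.4056 + 1.4056 - 1.4056 = 1.4056 bits > 0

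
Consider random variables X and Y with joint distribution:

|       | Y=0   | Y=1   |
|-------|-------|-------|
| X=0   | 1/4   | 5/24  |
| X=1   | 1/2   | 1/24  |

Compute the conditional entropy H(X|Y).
Marginal P(Y) (column sums):
  P(Y=0) = 1/4 + 1/2 = 3/4
  P(Y=1) = 5/24 + 1/24 = 1/4

H(X|Y) = -Σ P(X,Y)·log₂ P(X|Y), where P(X|Y) = P(X,Y) / P(Y)
  (X=0,Y=0): P(X|Y) = (1/4)/(3/4) = 1/3;  -(1/4)·log₂(1/3) = 0.3962
  (X=0,Y=1): P(X|Y) = (5/24)/(1/4) = 5/6;  -(5/24)·log₂(5/6) = 0.0548
  (X=1,Y=0): P(X|Y) = (1/2)/(3/4) = 2/3;  -(1/2)·log₂(2/3) = 0.2925
  (X=1,Y=1): P(X|Y) = (1/24)/(1/4) = 1/6;  -(1/24)·log₂(1/6) = 0.1077
H(X|Y) = 0.3962 + 0.0548 + 0.2925 + 0.1077
  = 0.8512 bits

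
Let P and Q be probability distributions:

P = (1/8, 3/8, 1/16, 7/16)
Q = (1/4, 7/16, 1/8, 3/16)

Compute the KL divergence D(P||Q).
D(P||Q) = Σ P(i) log₂(P(i)/Q(i))
  i=0: (1/8) × log₂((1/8)/(1/4)) = (1/8) × log₂(1/2) = -0.1250
  i=1: (3/8) × log₂((3/8)/(7/16)) = (3/8) × log₂(6/7) = -0.0834
  i=2: (1/16) × log₂((1/16)/(1/8)) = (1/16) × log₂(1/2) = -0.0625
  i=3: (7/16) × log₂((7/16)/(3/16)) = (7/16) × log₂(7/3) = 0.5348
D(P||Q) = -0.1250 - 0.0834 - 0.0625 + 0.5348
  = 0.2639 bits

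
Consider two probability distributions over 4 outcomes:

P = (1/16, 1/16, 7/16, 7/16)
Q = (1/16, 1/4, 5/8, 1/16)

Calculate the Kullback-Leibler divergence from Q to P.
D(P||Q) = Σ P(i) log₂(P(i)/Q(i))
  i=0: (1/16) × log₂((1/16)/(1/16)) = (1/16) × log₂(1) = 0.0000
  i=1: (1/16) × log₂((1/16)/(1/4)) = (1/16) × log₂(1/4) = -0.1250
  i=2: (7/16) × log₂((7/16)/(5/8)) = (7/16) × log₂(7/10) = -0.2251
  i=3: (7/16) × log₂((7/16)/(1/16)) = (7/16) × log₂(7) = 1.2282
D(P||Q) = 0.0000 - 0.1250 - 0.2251 + 1.2282
  = 0.8781 bits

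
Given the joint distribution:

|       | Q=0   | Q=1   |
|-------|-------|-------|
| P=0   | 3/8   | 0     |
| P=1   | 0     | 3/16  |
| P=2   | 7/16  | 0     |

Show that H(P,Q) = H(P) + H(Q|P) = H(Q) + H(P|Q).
Marginal P(P) (row sums):
  P(P=0) = 3/8 + 0 = 3/8
  P(P=1) = 0 + 3/16 = 3/16
  P(P=2) = 7/16 + 0 = 7/16
Marginal P(Q) (column sums):
  P(Q=0) = 3/8 + 0 + 7/16 = 13/16
  P(Q=1) = 0 + 3/16 + 0 = 3/16

Decomposition 1: H(P) + H(Q|P)
H(P) = -[(3/8)·log₂(3/8) + (3/16)·log₂(3/16) + (7/16)·log₂(7/16)]
  = 0.5306 + 0.4528 + 0.5218
  = 1.5052 bits
H(Q|P) = -Σ P(P,Q)·log₂ P(Q|P), where P(Q|P) = P(P,Q) / P(P)
  (cells with P(P,Q) = 0 contribute 0)
  (P=0,Q=0): P(Q|P) = (3/8)/(3/8) = 1;  -(3/8)·log₂(1) = 0.0000
  (P=1,Q=1): P(Q|P) = (3/16)/(3/16) = 1;  -(3/16)·log₂(1) = 0.0000
  (P=2,Q=0): P(Q|P) = (7/16)/(7/16) = 1;  -(7/16)·log₂(1) = 0.0000
H(Q|P) = 0.0000 + 0.0000 + 0.0000
  = 0.0000 bits
H(P) + H(Q|P) = 1.5052 + 0.0000 = 1.5052 bits

Decomposition 2: H(Q) + H(P|Q)
H(Q) = -[(13/16)·log₂(13/16) + (3/16)·log₂(3/16)]
  = 0.2434 + 0.4528
  = 0.6962 bits
H(P|Q) = -Σ P(P,Q)·log₂ P(P|Q), where P(P|Q) = P(P,Q) / P(Q)
  (cells with P(P,Q) = 0 contribute 0)
  (P=0,Q=0): P(P|Q) = (3/8)/(13/16) = 6/13;  -(3/8)·log₂(6/13) = 0.4183
  (P=1,Q=1): P(P|Q) = (3/16)/(3/16) = 1;  -(3/16)·log₂(1) = 0.0000
  (P=2,Q=0): P(P|Q) = (7/16)/(13/16) = 7/13;  -(7/16)·log₂(7/13) = 0.3907
H(P|Q) = 0.4183 + 0.0000 + 0.3907
  = 0.8090 bits
H(Q) + H(P|Q) = 0.6962 + 0.8090 = 1.5052 bits

Direct computation of the joint entropy:
H(P,Q) = -[(3/8)·log₂(3/8) + (3/16)·log₂(3/16) + (7/16)·log₂(7/16)]
  = 0.5306 + 0.4528 + 0.5218
  = 1.5052 bits

All three agree: H(P,Q) = 1.5052 bits ✓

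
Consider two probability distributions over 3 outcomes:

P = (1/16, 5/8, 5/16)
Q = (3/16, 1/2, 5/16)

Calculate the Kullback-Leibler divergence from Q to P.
D(P||Q) = Σ P(i) log₂(P(i)/Q(i))
  i=0: (1/16) × log₂((1/16)/(3/16)) = (1/16) × log₂(1/3) = -0.0991
  i=1: (5/8) × log₂((5/8)/(1/2)) = (5/8) × log₂(5/4) = 0.2012
  i=2: (5/16) × log₂((5/16)/(5/16)) = (5/16) × log₂(1) = 0.0000
D(P||Q) = -0.0991 + 0.2012 + 0.0000
  = 0.1021 bits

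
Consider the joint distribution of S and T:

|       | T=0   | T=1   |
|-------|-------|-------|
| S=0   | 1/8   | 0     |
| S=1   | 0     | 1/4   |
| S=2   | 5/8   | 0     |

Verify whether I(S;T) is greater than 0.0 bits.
Marginal P(S) (row sums):
  P(S=0) = 1/8 + 0 = 1/8
  P(S=1) = 0 + 1/4 = 1/4
  P(S=2) = 5/8 + 0 = 5/8
Marginal P(T) (column sums):
  P(T=0) = 1/8 + 0 + 5/8 = 3/4
  P(T=1) = 0 + 1/4 + 0 = 1/4

H(S) = -[(1/8)·log₂(1/8) + (1/4)·log₂(1/4) + (5/8)·log₂(5/8)]
  = 0.3750 + 0.5000 + 0.4238
  = 1.2988 bits
H(T) = -[(3/4)·log₂(3/4) + (1/4)·log₂(1/4)]
  = 0.3113 + 0.5000
  = 0.8113 bits
H(S,T) = -[(1/8)·log₂(1/8) + (1/4)·log₂(1/4) + (5/8)·log₂(5/8)]
  = 0.3750 + 0.5000 + 0.4238
  = 1.2988 bits

I(S;T) = H(S) + H(T) - H(S,T)
  = 1.2988 + 0.8113 - 1.2988
  = 0.8113 bits

Yes. I(S;T) = 0.8113 bits, which is > 0.0 bits.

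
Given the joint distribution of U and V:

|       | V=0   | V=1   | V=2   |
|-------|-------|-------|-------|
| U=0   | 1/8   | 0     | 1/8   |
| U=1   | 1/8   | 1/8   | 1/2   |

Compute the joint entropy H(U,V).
H(U,V) = -Σ P(U,V) log₂ P(U,V), summed over the non-zero cells:
H(U,V) = -[(1/8)·log₂(1/8) + (1/8)·log₂(1/8) + (1/8)·log₂(1/8) + (1/8)·log₂(1/8) + (1/2)·log₂(1/2)]
  = 0.3750 + 0.3750 + 0.3750 + 0.3750 + 0.5000
  = 2.0000 bits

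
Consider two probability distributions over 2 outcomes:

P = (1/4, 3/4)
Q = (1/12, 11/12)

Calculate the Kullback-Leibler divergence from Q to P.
D(P||Q) = Σ P(i) log₂(P(i)/Q(i))
  i=0: (1/4) × log₂((1/4)/(1/12)) = (1/4) × log₂(3) = 0.3962
  i=1: (3/4) × log₂((3/4)/(11/12)) = (3/4) × log₂(9/11) = -0.2171
D(P||Q) = 0.3962 - 0.2171
  = 0.1791 bits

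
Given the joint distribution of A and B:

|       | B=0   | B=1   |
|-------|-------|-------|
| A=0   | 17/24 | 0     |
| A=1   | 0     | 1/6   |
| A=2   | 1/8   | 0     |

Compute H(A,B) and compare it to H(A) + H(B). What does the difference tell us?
Marginal P(A) (row sums):
  P(A=0) = 17/24 + 0 = 17/24
  P(A=1) = 0 + 1/6 = 1/6
  P(A=2) = 1/8 + 0 = 1/8
Marginal P(B) (column sums):
  P(B=0) = 17/24 + 0 + 1/8 = 5/6
  P(B=1) = 0 + 1/6 + 0 = 1/6

H(A,B) = -[(17/24)·log₂(17/24) + (1/6)·log₂(1/6) + (1/8)·log₂(1/8)]
  = 0.3524 + 0.4308 + 0.3750
  = 1.1582 bits
H(A) = -[(17/24)·log₂(17/24) + (1/6)·log₂(1/6) + (1/8)·log₂(1/8)]
  = 0.3524 + 0.4308 + 0.3750
  = 1.1582 bits
H(B) = -[(5/6)·log₂(5/6) + (1/6)·log₂(1/6)]
  = 0.2192 + 0.4308
  = 0.6500 bits

H(A) + H(B) = 1.1582 + 0.6500 = 1.8082 bits
Difference: H(A) + H(B) - H(A,B) = 1.8082 - 1.1582 = 0.6500 bits = I(A;B)

The difference is the mutual information; it is positive here, so A and B are dependent (knowing one reduces uncertainty about the other by 0.6500 bits).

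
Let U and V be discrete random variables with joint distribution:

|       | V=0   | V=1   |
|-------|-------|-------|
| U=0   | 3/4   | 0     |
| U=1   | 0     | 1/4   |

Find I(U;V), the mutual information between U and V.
Marginal P(U) (row sums):
  P(U=0) = 3/4 + 0 = 3/4
  P(U=1) = 0 + 1/4 = 1/4
Marginal P(V) (column sums):
  P(V=0) = 3/4 + 0 = 3/4
  P(V=1) = 0 + 1/4 = 1/4

H(U) = -[(3/4)·log₂(3/4) + (1/4)·log₂(1/4)]
  = 0.3113 + 0.5000
  = 0.8113 bits
H(V) = -[(3/4)·log₂(3/4) + (1/4)·log₂(1/4)]
  = 0.3113 + 0.5000
  = 0.8113 bits
H(U,V) = -[(3/4)·log₂(3/4) + (1/4)·log₂(1/4)]
  = 0.3113 + 0.5000
  = 0.8113 bits

I(U;V) = H(U) + H(V) - H(U,V)
  = 0.8113 + 0.8113 - 0.8113
  = 0.8113 bits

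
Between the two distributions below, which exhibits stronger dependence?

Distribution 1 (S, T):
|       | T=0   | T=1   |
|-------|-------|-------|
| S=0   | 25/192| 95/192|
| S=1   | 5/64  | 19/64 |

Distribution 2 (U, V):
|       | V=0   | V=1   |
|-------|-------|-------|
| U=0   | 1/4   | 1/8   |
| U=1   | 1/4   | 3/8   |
Distribution 1 (S, T):
Marginal P(S) (row sums):
  P(S=0) = 25/192 + 95/192 = 5/8
  P(S=1) = 5/64 + 19/64 = 3/8
Marginal P(T) (column sums):
  P(T=0) = 25/192 + 5/64 = 5/24
  P(T=1) = 95/192 + 19/64 = 19/24

H(S) = -[(5/8)·log₂(5/8) + (3/8)·log₂(3/8)]
  = 0.4238 + 0.5306
  = 0.9544 bits
H(T) = -[(5/24)·log₂(5/24) + (19/24)·log₂(19/24)]
  = 0.4715 + 0.2668
  = 0.7383 bits
H(S,T) = -[(25/192)·log₂(25/192) + (95/192)·log₂(95/192) + (5/64)·log₂(5/64) + (19/64)·log₂(19/64)]
  = 0.3830 + 0.5023 + 0.2873 + 0.5201
  = 1.6927 bits

I(S;T) = H(S) + H(T) - H(S,T)
  = 0.9544 + 0.7383 - 1.6927
  = 0.0000 bits

Distribution 2 (U, V):
Marginal P(U) (row sums):
  P(U=0) = 1/4 + 1/8 = 3/8
  P(U=1) = 1/4 + 3/8 = 5/8
Marginal P(V) (column sums):
  P(V=0) = 1/4 + 1/4 = 1/2
  P(V=1) = 1/8 + 3/8 = 1/2

H(U) = -[(3/8)·log₂(3/8) + (5/8)·log₂(5/8)]
  = 0.5306 + 0.4238
  = 0.9544 bits
H(V) = -[(1/2)·log₂(1/2) + (1/2)·log₂(1/2)]
  = 0.5000 + 0.5000
  = 1.0000 bits
H(U,V) = -[(1/4)·log₂(1/4) + (1/8)·log₂(1/8) + (1/4)·log₂(1/4) + (3/8)·log₂(3/8)]
  = 0.5000 + 0.3750 + 0.5000 + 0.5306
  = 1.9056 bits

I(U;V) = H(U) + H(V) - H(U,V)
  = 0.9544 + 1.0000 - 1.9056
  = 0.0488 bits

I(U;V) = 0.0488 bits > I(S;T) = 0.0000 bits, so (U, V) has the higher mutual information (stronger dependence).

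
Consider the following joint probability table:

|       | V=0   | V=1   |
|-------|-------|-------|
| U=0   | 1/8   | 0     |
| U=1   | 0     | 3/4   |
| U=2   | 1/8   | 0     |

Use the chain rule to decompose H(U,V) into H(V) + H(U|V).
By the chain rule: H(U,V) = H(V) + H(U|V)

Marginal P(V) (column sums):
  P(V=0) = 1/8 + 0 + 1/8 = 1/4
  P(V=1) = 0 + 3/4 + 0 = 3/4
H(V) = -[(1/4)·log₂(1/4) + (3/4)·log₂(3/4)]
  = 0.5000 + 0.3113
  = 0.8113 bits
H(U|V) = -Σ P(U,V)·log₂ P(U|V), where P(U|V) = P(U,V) / P(V)
  (cells with P(U,V) = 0 contribute 0)
  (U=0,V=0): P(U|V) = (1/8)/(1/4) = 1/2;  -(1/8)·log₂(1/2) = 0.1250
  (U=1,V=1): P(U|V) = (3/4)/(3/4) = 1;  -(3/4)·log₂(1) = 0.0000
  (U=2,V=0): P(U|V) = (1/8)/(1/4) = 1/2;  -(1/8)·log₂(1/2) = 0.1250
H(U|V) = 0.1250 + 0.0000 + 0.1250
  = 0.2500 bits

H(U,V) = H(V) + H(U|V) = 0.8113 + 0.2500 = 1.0613 bits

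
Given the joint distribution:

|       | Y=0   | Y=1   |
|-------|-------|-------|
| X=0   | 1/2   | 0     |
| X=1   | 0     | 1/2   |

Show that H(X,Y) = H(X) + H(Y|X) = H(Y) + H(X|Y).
Marginal P(X) (row sums):
  P(X=0) = 1/2 + 0 = 1/2
  P(X=1) = 0 + 1/2 = 1/2
Marginal P(Y) (column sums):
  P(Y=0) = 1/2 + 0 = 1/2
  P(Y=1) = 0 + 1/2 = 1/2

Decomposition 1: H(X) + H(Y|X)
H(X) = -[(1/2)·log₂(1/2) + (1/2)·log₂(1/2)]
  = 0.5000 + 0.5000
  = 1.0000 bits
H(Y|X) = -Σ P(X,Y)·log₂ P(Y|X), where P(Y|X) = P(X,Y) / P(X)
  (cells with P(X,Y) = 0 contribute 0)
  (X=0,Y=0): P(Y|X) = (1/2)/(1/2) = 1;  -(1/2)·log₂(1) = 0.0000
  (X=1,Y=1): P(Y|X) = (1/2)/(1/2) = 1;  -(1/2)·log₂(1) = 0.0000
H(Y|X) = 0.0000 + 0.0000
  = 0.0000 bits
H(X) + H(Y|X) = 1.0000 + 0.0000 = 1.0000 bits

Decomposition 2: H(Y) + H(X|Y)
H(Y) = -[(1/2)·log₂(1/2) + (1/2)·log₂(1/2)]
  = 0.5000 + 0.5000
  = 1.0000 bits
H(X|Y) = -Σ P(X,Y)·log₂ P(X|Y), where P(X|Y) = P(X,Y) / P(Y)
  (cells with P(X,Y) = 0 contribute 0)
  (X=0,Y=0): P(X|Y) = (1/2)/(1/2) = 1;  -(1/2)·log₂(1) = 0.0000
  (X=1,Y=1): P(X|Y) = (1/2)/(1/2) = 1;  -(1/2)·log₂(1) = 0.0000
H(X|Y) = 0.0000 + 0.0000
  = 0.0000 bits
H(Y) + H(X|Y) = 1.0000 + 0.0000 = 1.0000 bits

Direct computation of the joint entropy:
H(X,Y) = -[(1/2)·log₂(1/2) + (1/2)·log₂(1/2)]
  = 0.5000 + 0.5000
  = 1.0000 bits

All three agree: H(X,Y) = 1.0000 bits ✓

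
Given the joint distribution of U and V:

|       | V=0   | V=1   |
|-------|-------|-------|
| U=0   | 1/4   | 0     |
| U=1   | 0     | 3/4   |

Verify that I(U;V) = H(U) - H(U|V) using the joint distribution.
Left side, from I(U;V) = H(U) + H(V) - H(U,V):
Marginal P(U) (row sums):
  P(U=0) = 1/4 + 0 = 1/4
  P(U=1) = 0 + 3/4 = 3/4
Marginal P(V) (column sums):
  P(V=0) = 1/4 + 0 = 1/4
  P(V=1) = 0 + 3/4 = 3/4

H(U) = -[(1/4)·log₂(1/4) + (3/4)·log₂(3/4)]
  = 0.5000 + 0.3113
  = 0.8113 bits
H(V) = -[(1/4)·log₂(1/4) + (3/4)·log₂(3/4)]
  = 0.5000 + 0.3113
  = 0.8113 bits
H(U,V) = -[(1/4)·log₂(1/4) + (3/4)·log₂(3/4)]
  = 0.5000 + 0.3113
  = 0.8113 bits

I(U;V) = H(U) + H(V) - H(U,V)
  = 0.8113 + 0.8113 - 0.8113
  = 0.8113 bits

Right side, with H(U|V) computed directly from the conditional probabilities:
H(U|V) = -Σ P(U,V)·log₂ P(U|V), where P(U|V) = P(U,V) / P(V)
  (cells with P(U,V) = 0 contribute 0)
  (U=0,V=0): P(U|V) = (1/4)/(1/4) = 1;  -(1/4)·log₂(1) = 0.0000
  (U=1,V=1): P(U|V) = (3/4)/(3/4) = 1;  -(3/4)·log₂(1) = 0.0000
H(U|V) = 0.0000 + 0.0000
  = 0.0000 bits
H(U) - H(U|V) = 0.8113 - 0.0000 = 0.8113 bits

Both sides equal 0.8113 bits, so I(U;V) = H(U) - H(U|V) ✓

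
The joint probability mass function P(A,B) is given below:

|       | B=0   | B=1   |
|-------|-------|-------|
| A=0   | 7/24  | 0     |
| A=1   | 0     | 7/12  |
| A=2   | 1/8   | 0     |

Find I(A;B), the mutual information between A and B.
Marginal P(A) (row sums):
  P(A=0) = 7/24 + 0 = 7/24
  P(A=1) = 0 + 7/12 = 7/12
  P(A=2) = 1/8 + 0 = 1/8
Marginal P(B) (column sums):
  P(B=0) = 7/24 + 0 + 1/8 = 5/12
  P(B=1) = 0 + 7/12 + 0 = 7/12

H(A) = -[(7/24)·log₂(7/24) + (7/12)·log₂(7/12) + (1/8)·log₂(1/8)]
  = 0.5185 + 0.4536 + 0.3750
  = 1.3471 bits
H(B) = -[(5/12)·log₂(5/12) + (7/12)·log₂(7/12)]
  = 0.5263 + 0.4536
  = 0.9799 bits
H(A,B) = -[(7/24)·log₂(7/24) + (7/12)·log₂(7/12) + (1/8)·log₂(1/8)]
  = 0.5185 + 0.4536 + 0.3750
  = 1.3471 bits

I(A;B) = H(A) + H(B) - H(A,B)
  = 1.3471 + 0.9799 - 1.3471
  = 0.9799 bits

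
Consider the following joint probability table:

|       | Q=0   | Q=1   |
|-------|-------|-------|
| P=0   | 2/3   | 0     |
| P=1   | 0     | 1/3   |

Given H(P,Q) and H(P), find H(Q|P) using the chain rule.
From the chain rule: H(P,Q) = H(P) + H(Q|P)
Therefore: H(Q|P) = H(P,Q) - H(P)

H(P,Q) = -[(2/3)·log₂(2/3) + (1/3)·log₂(1/3)]
  = 0.3900 + 0.5283
  = 0.9183 bits
Marginal P(P) (row sums):
  P(P=0) = 2/3 + 0 = 2/3
  P(P=1) = 0 + 1/3 = 1/3
H(P) = -[(2/3)·log₂(2/3) + (1/3)·log₂(1/3)]
  = 0.3900 + 0.5283
  = 0.9183 bits

H(Q|P) = 0.9183 - 0.9183 = 0.0000 bits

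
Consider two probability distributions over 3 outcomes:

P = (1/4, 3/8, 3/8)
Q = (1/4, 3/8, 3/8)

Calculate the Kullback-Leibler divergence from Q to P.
D(P||Q) = Σ P(i) log₂(P(i)/Q(i))
  i=0: (1/4) × log₂((1/4)/(1/4)) = (1/4) × log₂(1) = 0.0000
  i=1: (3/8) × log₂((3/8)/(3/8)) = (3/8) × log₂(1) = 0.0000
  i=2: (3/8) × log₂((3/8)/(3/8)) = (3/8) × log₂(1) = 0.0000
D(P||Q) = 0.0000 + 0.0000 + 0.0000
  = 0.0000 bits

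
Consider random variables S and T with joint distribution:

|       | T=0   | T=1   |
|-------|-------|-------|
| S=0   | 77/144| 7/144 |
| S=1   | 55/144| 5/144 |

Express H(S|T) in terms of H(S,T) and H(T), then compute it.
H(S|T) = H(S,T) - H(T)

Marginal P(T) (column sums):
  P(T=0) = 77/144 + 55/144 = 11/12
  P(T=1) = 7/144 + 5/144 = 1/12

H(S,T) = -[(77/144)·log₂(77/144) + (7/144)·log₂(7/144) + (55/144)·log₂(55/144) + (5/144)·log₂(5/144)]
  = 0.4829 + 0.2121 + 0.5304 + 0.1683
  = 1.3937 bits
H(T) = -[(11/12)·log₂(11/12) + (1/12)·log₂(1/12)]
  = 0.1151 + 0.2987
  = 0.4138 bits

H(S|T) = 1.3937 - 0.4138 = 0.9799 bits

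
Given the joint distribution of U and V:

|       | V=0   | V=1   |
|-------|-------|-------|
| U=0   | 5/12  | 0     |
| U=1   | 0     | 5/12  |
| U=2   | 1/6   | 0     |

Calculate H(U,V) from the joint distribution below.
H(U,V) = -Σ P(U,V) log₂ P(U,V), summed over the non-zero cells:
H(U,V) = -[(5/12)·log₂(5/12) + (5/12)·log₂(5/12) + (1/6)·log₂(1/6)]
  = 0.5263 + 0.5263 + 0.4308
  = 1.4834 bits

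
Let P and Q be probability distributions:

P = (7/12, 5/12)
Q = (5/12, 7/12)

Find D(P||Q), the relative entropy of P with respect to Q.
D(P||Q) = Σ P(i) log₂(P(i)/Q(i))
  i=0: (7/12) × log₂((7/12)/(5/12)) = (7/12) × log₂(7/5) = 0.2832
  i=1: (5/12) × log₂((5/12)/(7/12)) = (5/12) × log₂(5/7) = -0.2023
D(P||Q) = 0.2832 - 0.2023
  = 0.0809 bits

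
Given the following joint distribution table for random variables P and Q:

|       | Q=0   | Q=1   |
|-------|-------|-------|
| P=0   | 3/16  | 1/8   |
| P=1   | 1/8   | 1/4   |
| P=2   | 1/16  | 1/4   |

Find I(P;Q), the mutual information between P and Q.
Marginal P(P) (row sums):
  P(P=0) = 3/16 + 1/8 = 5/16
  P(P=1) = 1/8 + 1/4 = 3/8
  P(P=2) = 1/16 + 1/4 = 5/16
Marginal P(Q) (column sums):
  P(Q=0) = 3/16 + 1/8 + 1/16 = 3/8
  P(Q=1) = 1/8 + 1/4 + 1/4 = 5/8

H(P) = -[(5/16)·log₂(5/16) + (3/8)·log₂(3/8) + (5/16)·log₂(5/16)]
  = 0.5244 + 0.5306 + 0.5244
  = 1.5794 bits
H(Q) = -[(3/8)·log₂(3/8) + (5/8)·log₂(5/8)]
  = 0.5306 + 0.4238
  = 0.9544 bits
H(P,Q) = -[(3/16)·log₂(3/16) + (1/8)·log₂(1/8) + (1/8)·log₂(1/8) + (1/4)·log₂(1/4) + (1/16)·log₂(1/16) + (1/4)·log₂(1/4)]
  = 0.4528 + 0.3750 + 0.3750 + 0.5000 + 0.2500 + 0.5000
  = 2.4528 bits

I(P;Q) = H(P) + H(Q) - H(P,Q)
  = 1.5794 + 0.9544 - 2.4528
  = 0.0810 bits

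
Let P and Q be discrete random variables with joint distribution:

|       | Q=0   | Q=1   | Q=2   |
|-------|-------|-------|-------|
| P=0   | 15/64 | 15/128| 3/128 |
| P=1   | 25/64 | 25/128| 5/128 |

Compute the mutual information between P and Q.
Marginal P(P) (row sums):
  P(P=0) = 15/64 + 15/128 + 3/128 = 3/8
  P(P=1) = 25/64 + 25/128 + 5/128 = 5/8
Marginal P(Q) (column sums):
  P(Q=0) = 15/64 + 25/64 = 5/8
  P(Q=1) = 15/128 + 25/128 = 5/16
  P(Q=2) = 3/128 + 5/128 = 1/16

H(P) = -[(3/8)·log₂(3/8) + (5/8)·log₂(5/8)]
  = 0.5306 + 0.4238
  = 0.9544 bits
H(Q) = -[(5/8)·log₂(5/8) + (5/16)·log₂(5/16) + (1/16)·log₂(1/16)]
  = 0.4238 + 0.5244 + 0.2500
  = 1.1982 bits
H(P,Q) = -[(15/64)·log₂(15/64) + (15/128)·log₂(15/128) + (3/128)·log₂(3/128) + (25/64)·log₂(25/64) + (25/128)·log₂(25/128) + (5/128)·log₂(5/128)]
  = 0.4906 + 0.3625 + 0.1269 + 0.5297 + 0.4602 + 0.1827
  = 2.1526 bits

I(P;Q) = H(P) + H(Q) - H(P,Q)
  = 0.9544 + 1.1982 - 2.1526
  = 0.0000 bits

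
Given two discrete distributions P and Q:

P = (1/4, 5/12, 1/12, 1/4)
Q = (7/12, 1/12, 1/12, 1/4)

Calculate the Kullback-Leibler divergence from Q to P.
D(P||Q) = Σ P(i) log₂(P(i)/Q(i))
  i=0: (1/4) × log₂((1/4)/(7/12)) = (1/4) × log₂(3/7) = -0.3056
  i=1: (5/12) × log₂((5/12)/(1/12)) = (5/12) × log₂(5) = 0.9675
  i=2: (1/12) × log₂((1/12)/(1/12)) = (1/12) × log₂(1) = 0.0000
  i=3: (1/4) × log₂((1/4)/(1/4)) = (1/4) × log₂(1) = 0.0000
D(P||Q) = -0.3056 + 0.9675 + 0.0000 + 0.0000
  = 0.6619 bits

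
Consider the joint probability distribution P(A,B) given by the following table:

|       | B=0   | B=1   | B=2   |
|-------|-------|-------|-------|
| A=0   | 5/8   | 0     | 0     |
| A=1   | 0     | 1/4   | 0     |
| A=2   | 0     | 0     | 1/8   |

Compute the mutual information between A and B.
Marginal P(A) (row sums):
  P(A=0) = 5/8 + 0 + 0 = 5/8
  P(A=1) = 0 + 1/4 + 0 = 1/4
  P(A=2) = 0 + 0 + 1/8 = 1/8
Marginal P(B) (column sums):
  P(B=0) = 5/8 + 0 + 0 = 5/8
  P(B=1) = 0 + 1/4 + 0 = 1/4
  P(B=2) = 0 + 0 + 1/8 = 1/8

H(A) = -[(5/8)·log₂(5/8) + (1/4)·log₂(1/4) + (1/8)·log₂(1/8)]
  = 0.4238 + 0.5000 + 0.3750
  = 1.2988 bits
H(B) = -[(5/8)·log₂(5/8) + (1/4)·log₂(1/4) + (1/8)·log₂(1/8)]
  = 0.4238 + 0.5000 + 0.3750
  = 1.2988 bits
H(A,B) = -[(5/8)·log₂(5/8) + (1/4)·log₂(1/4) + (1/8)·log₂(1/8)]
  = 0.4238 + 0.5000 + 0.3750
  = 1.2988 bits

I(A;B) = H(A) + H(B) - H(A,B)
  = 1.2988 + 1.2988 - 1.2988
  = 1.2988 bits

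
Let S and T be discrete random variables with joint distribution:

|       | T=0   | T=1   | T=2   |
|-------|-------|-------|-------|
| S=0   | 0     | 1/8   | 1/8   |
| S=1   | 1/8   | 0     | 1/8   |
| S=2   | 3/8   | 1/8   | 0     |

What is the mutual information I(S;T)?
Marginal P(S) (row sums):
  P(S=0) = 0 + 1/8 + 1/8 = 1/4
  P(S=1) = 1/8 + 0 + 1/8 = 1/4
  P(S=2) = 3/8 + 1/8 + 0 = 1/2
Marginal P(T) (column sums):
  P(T=0) = 0 + 1/8 + 3/8 = 1/2
  P(T=1) = 1/8 + 0 + 1/8 = 1/4
  P(T=2) = 1/8 + 1/8 + 0 = 1/4

H(S) = -[(1/4)·log₂(1/4) + (1/4)·log₂(1/4) + (1/2)·log₂(1/2)]
  = 0.5000 + 0.5000 + 0.5000
  = 1.5000 bits
H(T) = -[(1/2)·log₂(1/2) + (1/4)·log₂(1/4) + (1/4)·log₂(1/4)]
  = 0.5000 + 0.5000 + 0.5000
  = 1.5000 bits
H(S,T) = -[(1/8)·log₂(1/8) + (1/8)·log₂(1/8) + (1/8)·log₂(1/8) + (1/8)·log₂(1/8) + (3/8)·log₂(3/8) + (1/8)·log₂(1/8)]
  = 0.3750 + 0.3750 + 0.3750 + 0.3750 + 0.5306 + 0.3750
  = 2.4056 bits

I(S;T) = H(S) + H(T) - H(S,T)
  = 1.5000 + 1.5000 - 2.4056
  = 0.5944 bits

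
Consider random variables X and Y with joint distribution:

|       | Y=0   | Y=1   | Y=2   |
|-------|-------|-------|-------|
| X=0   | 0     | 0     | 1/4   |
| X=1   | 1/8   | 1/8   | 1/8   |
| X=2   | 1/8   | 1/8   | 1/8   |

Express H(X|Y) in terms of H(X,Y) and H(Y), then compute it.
H(X|Y) = H(X,Y) - H(Y)

Marginal P(Y) (column sums):
  P(Y=0) = 0 + 1/8 + 1/8 = 1/4
  P(Y=1) = 0 + 1/8 + 1/8 = 1/4
  P(Y=2) = 1/4 + 1/8 + 1/8 = 1/2

H(X,Y) = -[(1/4)·log₂(1/4) + (1/8)·log₂(1/8) + (1/8)·log₂(1/8) + (1/8)·log₂(1/8) + (1/8)·log₂(1/8) + (1/8)·log₂(1/8) + (1/8)·log₂(1/8)]
  = 0.5000 + 0.3750 + 0.3750 + 0.3750 + 0.3750 + 0.3750 + 0.3750
  = 2.7500 bits
H(Y) = -[(1/4)·log₂(1/4) + (1/4)·log₂(1/4) + (1/2)·log₂(1/2)]
  = 0.5000 + 0.5000 + 0.5000
  = 1.5000 bits

H(X|Y) = 2.7500 - 1.5000 = 1.2500 bits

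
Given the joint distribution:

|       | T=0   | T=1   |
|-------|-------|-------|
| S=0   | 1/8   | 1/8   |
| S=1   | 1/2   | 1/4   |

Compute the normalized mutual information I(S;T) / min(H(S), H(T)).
Marginal P(S) (row sums):
  P(S=0) = 1/8 + 1/8 = 1/4
  P(S=1) = 1/2 + 1/4 = 3/4
Marginal P(T) (column sums):
  P(T=0) = 1/8 + 1/2 = 5/8
  P(T=1) = 1/8 + 1/4 = 3/8

H(S) = -[(1/4)·log₂(1/4) + (3/4)·log₂(3/4)]
  = 0.5000 + 0.3113
  = 0.8113 bits
H(T) = -[(5/8)·log₂(5/8) + (3/8)·log₂(3/8)]
  = 0.4238 + 0.5306
  = 0.9544 bits
H(S,T) = -[(1/8)·log₂(1/8) + (1/8)·log₂(1/8) + (1/2)·log₂(1/2) + (1/4)·log₂(1/4)]
  = 0.3750 + 0.3750 + 0.5000 + 0.5000
  = 1.7500 bits

I(S;T) = H(S) + H(T) - H(S,T)
  = 0.8113 + 0.9544 - 1.7500
  = 0.0157 bits

min(H(S), H(T)) = min(0.8113, 0.9544) = 0.8113 bits
Normalized MI = 0.0157 / 0.8113 = 0.0194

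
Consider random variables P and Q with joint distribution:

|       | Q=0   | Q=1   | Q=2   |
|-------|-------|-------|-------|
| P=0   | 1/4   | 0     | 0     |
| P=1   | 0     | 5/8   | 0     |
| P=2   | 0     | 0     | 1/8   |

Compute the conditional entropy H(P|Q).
Marginal P(Q) (column sums):
  P(Q=0) = 1/4 + 0 + 0 = 1/4
  P(Q=1) = 0 + 5/8 + 0 = 5/8
  P(Q=2) = 0 + 0 + 1/8 = 1/8

H(P|Q) = -Σ P(P,Q)·log₂ P(P|Q), where P(P|Q) = P(P,Q) / P(Q)
  (cells with P(P,Q) = 0 contribute 0)
  (P=0,Q=0): P(P|Q) = (1/4)/(1/4) = 1;  -(1/4)·log₂(1) = 0.0000
  (P=1,Q=1): P(P|Q) = (5/8)/(5/8) = 1;  -(5/8)·log₂(1) = 0.0000
  (P=2,Q=2): P(P|Q) = (1/8)/(1/8) = 1;  -(1/8)·log₂(1) = 0.0000
H(P|Q) = 0.0000 + 0.0000 + 0.0000
  = 0.0000 bits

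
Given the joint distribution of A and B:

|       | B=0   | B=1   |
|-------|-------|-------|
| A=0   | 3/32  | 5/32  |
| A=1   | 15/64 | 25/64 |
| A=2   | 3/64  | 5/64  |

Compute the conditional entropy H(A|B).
Marginal P(B) (column sums):
  P(B=0) = 3/32 + 15/64 + 3/64 = 3/8
  P(B=1) = 5/32 + 25/64 + 5/64 = 5/8

H(A|B) = -Σ P(A,B)·log₂ P(A|B), where P(A|B) = P(A,B) / P(B)
  (A=0,B=0): P(A|B) = (3/32)/(3/8) = 1/4;  -(3/32)·log₂(1/4) = 0.1875
  (A=0,B=1): P(A|B) = (5/32)/(5/8) = 1/4;  -(5/32)·log₂(1/4) = 0.3125
  (A=1,B=0): P(A|B) = (15/64)/(3/8) = 5/8;  -(15/64)·log₂(5/8) = 0.1589
  (A=1,B=1): P(A|B) = (25/64)/(5/8) = 5/8;  -(25/64)·log₂(5/8) = 0.2649
  (A=2,B=0): P(A|B) = (3/64)/(3/8) = 1/8;  -(3/64)·log₂(1/8) = 0.1406
  (A=2,B=1): P(A|B) = (5/64)/(5/8) = 1/8;  -(5/64)·log₂(1/8) = 0.2344
H(A|B) = 0.1875 + 0.3125 + 0.1589 + 0.2649 + 0.1406 + 0.2344
  = 1.2988 bits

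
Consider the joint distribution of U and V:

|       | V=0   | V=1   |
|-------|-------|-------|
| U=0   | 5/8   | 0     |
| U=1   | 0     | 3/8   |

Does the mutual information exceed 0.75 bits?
Marginal P(U) (row sums):
  P(U=0) = 5/8 + 0 = 5/8
  P(U=1) = 0 + 3/8 = 3/8
Marginal P(V) (column sums):
  P(V=0) = 5/8 + 0 = 5/8
  P(V=1) = 0 + 3/8 = 3/8

H(U) = -[(5/8)·log₂(5/8) + (3/8)·log₂(3/8)]
  = 0.4238 + 0.5306
  = 0.9544 bits
H(V) = -[(5/8)·log₂(5/8) + (3/8)·log₂(3/8)]
  = 0.4238 + 0.5306
  = 0.9544 bits
H(U,V) = -[(5/8)·log₂(5/8) + (3/8)·log₂(3/8)]
  = 0.4238 + 0.5306
  = 0.9544 bits

I(U;V) = H(U) + H(V) - H(U,V)
  = 0.9544 + 0.9544 - 0.9544
  = 0.9544 bits

Yes. I(U;V) = 0.9544 bits, which is > 0.75 bits.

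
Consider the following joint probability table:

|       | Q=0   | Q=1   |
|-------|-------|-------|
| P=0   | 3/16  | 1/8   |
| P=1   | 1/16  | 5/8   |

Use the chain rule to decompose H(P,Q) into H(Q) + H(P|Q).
By the chain rule: H(P,Q) = H(Q) + H(P|Q)

Marginal P(Q) (column sums):
  P(Q=0) = 3/16 + 1/16 = 1/4
  P(Q=1) = 1/8 + 5/8 = 3/4
H(Q) = -[(1/4)·log₂(1/4) + (3/4)·log₂(3/4)]
  = 0.5000 + 0.3113
  = 0.8113 bits
H(P|Q) = -Σ P(P,Q)·log₂ P(P|Q), where P(P|Q) = P(P,Q) / P(Q)
  (P=0,Q=0): P(P|Q) = (3/16)/(1/4) = 3/4;  -(3/16)·log₂(3/4) = 0.0778
  (P=0,Q=1): P(P|Q) = (1/8)/(3/4) = 1/6;  -(1/8)·log₂(1/6) = 0.3231
  (P=1,Q=0): P(P|Q) = (1/16)/(1/4) = 1/4;  -(1/16)·log₂(1/4) = 0.1250
  (P=1,Q=1): P(P|Q) = (5/8)/(3/4) = 5/6;  -(5/8)·log₂(5/6) = 0.1644
H(P|Q) = 0.0778 + 0.3231 + 0.1250 + 0.1644
  = 0.6903 bits

H(P,Q) = H(Q) + H(P|Q) = 0.8113 + 0.6903 = 1.5016 bits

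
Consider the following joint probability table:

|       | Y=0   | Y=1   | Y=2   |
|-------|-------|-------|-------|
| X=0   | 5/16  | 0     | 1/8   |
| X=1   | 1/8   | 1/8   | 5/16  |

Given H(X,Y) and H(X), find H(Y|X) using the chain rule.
From the chain rule: H(X,Y) = H(X) + H(Y|X)
Therefore: H(Y|X) = H(X,Y) - H(X)

H(X,Y) = -[(5/16)·log₂(5/16) + (1/8)·log₂(1/8) + (1/8)·log₂(1/8) + (1/8)·log₂(1/8) + (5/16)·log₂(5/16)]
  = 0.5244 + 0.3750 + 0.3750 + 0.3750 + 0.5244
  = 2.1738 bits
Marginal P(X) (row sums):
  P(X=0) = 5/16 + 0 + 1/8 = 7/16
  P(X=1) = 1/8 + 1/8 + 5/16 = 9/16
H(X) = -[(7/16)·log₂(7/16) + (9/16)·log₂(9/16)]
  = 0.5218 + 0.4669
  = 0.9887 bits

H(Y|X) = 2.1738 - 0.9887 = 1.1851 bits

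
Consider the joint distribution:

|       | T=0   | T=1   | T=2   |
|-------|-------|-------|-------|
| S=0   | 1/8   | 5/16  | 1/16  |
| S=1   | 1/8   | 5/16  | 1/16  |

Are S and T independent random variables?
Marginal P(S) (row sums):
  P(S=0) = 1/8 + 5/16 + 1/16 = 1/2
  P(S=1) = 1/8 + 5/16 + 1/16 = 1/2
Marginal P(T) (column sums):
  P(T=0) = 1/8 + 1/8 = 1/4
  P(T=1) = 5/16 + 5/16 = 5/8
  P(T=2) = 1/16 + 1/16 = 1/8

S and T are independent iff P(S=i,T=j) = P(S=i)·P(T=j) for every cell.
  P(S=0)·P(T=0) = 1/2 × 1/4 = 1/8 = P(S=0,T=0) ✓
  P(S=0)·P(T=1) = 1/2 × 5/8 = 5/16 = P(S=0,T=1) ✓
  P(S=0)·P(T=2) = 1/2 × 1/8 = 1/16 = P(S=0,T=2) ✓
  P(S=1)·P(T=0) = 1/2 × 1/4 = 1/8 = P(S=1,T=0) ✓
  P(S=1)·P(T=1) = 1/2 × 5/8 = 5/16 = P(S=1,T=1) ✓
  P(S=1)·P(T=2) = 1/2 × 1/8 = 1/16 = P(S=1,T=2) ✓

Yes, S and T are independent: every cell factors, so I(S;T) = 0 bits.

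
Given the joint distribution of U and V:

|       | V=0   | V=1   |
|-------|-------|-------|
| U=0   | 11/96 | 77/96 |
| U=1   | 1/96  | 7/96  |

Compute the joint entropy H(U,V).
H(U,V) = -Σ P(U,V) log₂ P(U,V), summed over the non-zero cells:
H(U,V) = -[(11/96)·log₂(11/96) + (77/96)·log₂(77/96) + (1/96)·log₂(1/96) + (7/96)·log₂(7/96)]
  = 0.3581 + 0.2552 + 0.0686 + 0.2755
  = 0.9574 bits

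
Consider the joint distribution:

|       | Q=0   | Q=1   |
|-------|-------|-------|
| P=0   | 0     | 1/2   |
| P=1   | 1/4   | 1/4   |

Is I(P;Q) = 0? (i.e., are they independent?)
Marginal P(P) (row sums):
  P(P=0) = 0 + 1/2 = 1/2
  P(P=1) = 1/4 + 1/4 = 1/2
Marginal P(Q) (column sums):
  P(Q=0) = 0 + 1/4 = 1/4
  P(Q=1) = 1/2 + 1/4 = 3/4

P and Q are independent iff P(P=i,Q=j) = P(P=i)·P(Q=j) for every cell.
  P(P=0)·P(Q=0) = 1/2 × 1/4 = 1/8, but P(P=0,Q=0) = 0 ✗

No, P and Q are not independent. Quantitatively, I(P;Q) > 0:

H(P) = -[(1/2)·log₂(1/2) + (1/2)·log₂(1/2)]
  = 0.5000 + 0.5000
  = 1.0000 bits
H(Q) = -[(1/4)·log₂(1/4) + (3/4)·log₂(3/4)]
  = 0.5000 + 0.3113
  = 0.8113 bits
H(P,Q) = -[(1/2)·log₂(1/2) + (1/4)·log₂(1/4) + (1/4)·log₂(1/4)]
  = 0.5000 + 0.5000 + 0.5000
  = 1.5000 bits
I(P;Q) = H(P) + H(Q) - H(P,Q) = 1.0000 + 0.8113 - 1.5000 = 0.3113 bits > 0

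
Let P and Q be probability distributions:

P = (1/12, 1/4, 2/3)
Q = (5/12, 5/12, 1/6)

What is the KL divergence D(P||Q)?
D(P||Q) = Σ P(i) log₂(P(i)/Q(i))
  i=0: (1/12) × log₂((1/12)/(5/12)) = (1/12) × log₂(1/5) = -0.1935
  i=1: (1/4) × log₂((1/4)/(5/12)) = (1/4) × log₂(3/5) = -0.1842
  i=2: (2/3) × log₂((2/3)/(1/6)) = (2/3) × log₂(4) = 1.3333
D(P||Q) = -0.1935 - 0.1842 + 1.3333
  = 0.9556 bits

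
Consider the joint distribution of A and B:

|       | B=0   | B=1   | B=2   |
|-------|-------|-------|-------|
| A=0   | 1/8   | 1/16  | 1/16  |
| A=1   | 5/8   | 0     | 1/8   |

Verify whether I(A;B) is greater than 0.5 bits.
Marginal P(A) (row sums):
  P(A=0) = 1/8 + 1/16 + 1/16 = 1/4
  P(A=1) = 5/8 + 0 + 1/8 = 3/4
Marginal P(B) (column sums):
  P(B=0) = 1/8 + 5/8 = 3/4
  P(B=1) = 1/16 + 0 = 1/16
  P(B=2) = 1/16 + 1/8 = 3/16

H(A) = -[(1/4)·log₂(1/4) + (3/4)·log₂(3/4)]
  = 0.5000 + 0.3113
  = 0.8113 bits
H(B) = -[(3/4)·log₂(3/4) + (1/16)·log₂(1/16) + (3/16)·log₂(3/16)]
  = 0.3113 + 0.2500 + 0.4528
  = 1.0141 bits
H(A,B) = -[(1/8)·log₂(1/8) + (1/16)·log₂(1/16) + (1/16)·log₂(1/16) + (5/8)·log₂(5/8) + (1/8)·log₂(1/8)]
  = 0.3750 + 0.2500 + 0.2500 + 0.4238 + 0.3750
  = 1.6738 bits

I(A;B) = H(A) + H(B) - H(A,B)
  = 0.8113 + 1.0141 - 1.6738
  = 0.1516 bits

No. I(A;B) = 0.1516 bits, which is ≤ 0.5 bits.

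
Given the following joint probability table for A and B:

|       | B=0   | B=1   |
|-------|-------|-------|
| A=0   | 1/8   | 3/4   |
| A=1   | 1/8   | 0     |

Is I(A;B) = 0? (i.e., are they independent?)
Marginal P(A) (row sums):
  P(A=0) = 1/8 + 3/4 = 7/8
  P(A=1) = 1/8 + 0 = 1/8
Marginal P(B) (column sums):
  P(B=0) = 1/8 + 1/8 = 1/4
  P(B=1) = 3/4 + 0 = 3/4

A and B are independent iff P(A=i,B=j) = P(A=i)·P(B=j) for every cell.
  P(A=0)·P(B=0) = 7/8 × 1/4 = 7/32, but P(A=0,B=0) = 1/8 ✗

No, A and B are not independent. Quantitatively, I(A;B) > 0:

H(A) = -[(7/8)·log₂(7/8) + (1/8)·log₂(1/8)]
  = 0.1686 + 0.3750
  = 0.5436 bits
H(B) = -[(1/4)·log₂(1/4) + (3/4)·log₂(3/4)]
  = 0.5000 + 0.3113
  = 0.8113 bits
H(A,B) = -[(1/8)·log₂(1/8) + (3/4)·log₂(3/4) + (1/8)·log₂(1/8)]
  = 0.3750 + 0.3113 + 0.3750
  = 1.0613 bits
I(A;B) = H(A) + H(B) - H(A,B) = 0.5436 + 0.8113 - 1.0613 = 0.2936 bits > 0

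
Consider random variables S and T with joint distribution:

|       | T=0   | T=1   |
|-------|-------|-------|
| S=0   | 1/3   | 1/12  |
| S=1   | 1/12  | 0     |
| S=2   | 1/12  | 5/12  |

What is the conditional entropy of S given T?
Marginal P(T) (column sums):
  P(T=0) = 1/3 + 1/12 + 1/12 = 1/2
  P(T=1) = 1/12 + 0 + 5/12 = 1/2

H(S|T) = -Σ P(S,T)·log₂ P(S|T), where P(S|T) = P(S,T) / P(T)
  (cells with P(S,T) = 0 contribute 0)
  (S=0,T=0): P(S|T) = (1/3)/(1/2) = 2/3;  -(1/3)·log₂(2/3) = 0.1950
  (S=0,T=1): P(S|T) = (1/12)/(1/2) = 1/6;  -(1/12)·log₂(1/6) = 0.2154
  (S=1,T=0): P(S|T) = (1/12)/(1/2) = 1/6;  -(1/12)·log₂(1/6) = 0.2154
  (S=2,T=0): P(S|T) = (1/12)/(1/2) = 1/6;  -(1/12)·log₂(1/6) = 0.2154
  (S=2,T=1): P(S|T) = (5/12)/(1/2) = 5/6;  -(5/12)·log₂(5/6) = 0.1096
H(S|T) = 0.1950 + 0.2154 + 0.2154 + 0.2154 + 0.1096
  = 0.9508 bits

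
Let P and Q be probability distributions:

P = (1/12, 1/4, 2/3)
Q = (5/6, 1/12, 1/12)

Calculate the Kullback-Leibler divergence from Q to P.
D(P||Q) = Σ P(i) log₂(P(i)/Q(i))
  i=0: (1/12) × log₂((1/12)/(5/6)) = (1/12) × log₂(1/10) = -0.2768
  i=1: (1/4) × log₂((1/4)/(1/12)) = (1/4) × log₂(3) = 0.3962
  i=2: (2/3) × log₂((2/3)/(1/12)) = (2/3) × log₂(8) = 2.0000
D(P||Q) = -0.2768 + 0.3962 + 2.0000
  = 2.1194 bits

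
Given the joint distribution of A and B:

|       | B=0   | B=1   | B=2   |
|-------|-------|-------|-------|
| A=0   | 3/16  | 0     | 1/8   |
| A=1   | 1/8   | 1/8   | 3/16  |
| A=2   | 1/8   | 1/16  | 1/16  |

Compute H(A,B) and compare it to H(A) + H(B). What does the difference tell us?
Marginal P(A) (row sums):
  P(A=0) = 3/16 + 0 + 1/8 = 5/16
  P(A=1) = 1/8 + 1/8 + 3/16 = 7/16
  P(A=2) = 1/8 + 1/16 + 1/16 = 1/4
Marginal P(B) (column sums):
  P(B=0) = 3/16 + 1/8 + 1/8 = 7/16
  P(B=1) = 0 + 1/8 + 1/16 = 3/16
  P(B=2) = 1/8 + 3/16 + 1/16 = 3/8

H(A,B) = -[(3/16)·log₂(3/16) + (1/8)·log₂(1/8) + (1/8)·log₂(1/8) + (1/8)·log₂(1/8) + (3/16)·log₂(3/16) + (1/8)·log₂(1/8) + (1/16)·log₂(1/16) + (1/16)·log₂(1/16)]
  = 0.4528 + 0.3750 + 0.3750 + 0.3750 + 0.4528 + 0.3750 + 0.2500 + 0.2500
  = 2.9056 bits
H(A) = -[(5/16)·log₂(5/16) + (7/16)·log₂(7/16) + (1/4)·log₂(1/4)]
  = 0.5244 + 0.5218 + 0.5000
  = 1.5462 bits
H(B) = -[(7/16)·log₂(7/16) + (3/16)·log₂(3/16) + (3/8)·log₂(3/8)]
  = 0.5218 + 0.4528 + 0.5306
  = 1.5052 bits

H(A) + H(B) = 1.5462 + 1.5052 = 3.0514 bits
Difference: H(A) + H(B) - H(A,B) = 3.0514 - 2.9056 = 0.1458 bits = I(A;B)

The difference is the mutual information; it is positive here, so A and B are dependent (knowing one reduces uncertainty about the other by 0.1458 bits).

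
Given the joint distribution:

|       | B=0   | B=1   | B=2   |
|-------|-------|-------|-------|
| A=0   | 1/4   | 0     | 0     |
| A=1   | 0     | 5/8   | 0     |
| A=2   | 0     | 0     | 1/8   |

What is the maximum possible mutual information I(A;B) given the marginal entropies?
The upper bound on mutual information is I(A;B) ≤ min(H(A), H(B)).

Marginal P(A) (row sums):
  P(A=0) = 1/4 + 0 + 0 = 1/4
  P(A=1) = 0 + 5/8 + 0 = 5/8
  P(A=2) = 0 + 0 + 1/8 = 1/8
Marginal P(B) (column sums):
  P(B=0) = 1/4 + 0 + 0 = 1/4
  P(B=1) = 0 + 5/8 + 0 = 5/8
  P(B=2) = 0 + 0 + 1/8 = 1/8

H(A) = -[(1/4)·log₂(1/4) + (5/8)·log₂(5/8) + (1/8)·log₂(1/8)]
  = 0.5000 + 0.4238 + 0.3750
  = 1.2988 bits
H(B) = -[(1/4)·log₂(1/4) + (5/8)·log₂(5/8) + (1/8)·log₂(1/8)]
  = 0.5000 + 0.4238 + 0.3750
  = 1.2988 bits

Maximum possible I(A;B) = min(1.2988, 1.2988) = 1.2988 bits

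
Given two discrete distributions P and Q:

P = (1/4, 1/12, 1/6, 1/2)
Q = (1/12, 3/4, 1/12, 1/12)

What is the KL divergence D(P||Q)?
D(P||Q) = Σ P(i) log₂(P(i)/Q(i))
  i=0: (1/4) × log₂((1/4)/(1/12)) = (1/4) × log₂(3) = 0.3962
  i=1: (1/12) × log₂((1/12)/(3/4)) = (1/12) × log₂(1/9) = -0.2642
  i=2: (1/6) × log₂((1/6)/(1/12)) = (1/6) × log₂(2) = 0.1667
  i=3: (1/2) × log₂((1/2)/(1/12)) = (1/2) × log₂(6) = 1.2925
D(P||Q) = 0.3962 - 0.2642 + 0.1667 + 1.2925
  = 1.5912 bits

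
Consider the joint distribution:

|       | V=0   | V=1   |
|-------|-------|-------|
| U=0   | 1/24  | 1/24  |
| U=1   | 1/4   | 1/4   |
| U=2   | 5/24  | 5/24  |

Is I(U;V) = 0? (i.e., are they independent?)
Marginal P(U) (row sums):
  P(U=0) = 1/24 + 1/24 = 1/12
  P(U=1) = 1/4 + 1/4 = 1/2
  P(U=2) = 5/24 + 5/24 = 5/12
Marginal P(V) (column sums):
  P(V=0) = 1/24 + 1/4 + 5/24 = 1/2
  P(V=1) = 1/24 + 1/4 + 5/24 = 1/2

U and V are independent iff P(U=i,V=j) = P(U=i)·P(V=j) for every cell.
  P(U=0)·P(V=0) = 1/12 × 1/2 = 1/24 = P(U=0,V=0) ✓
  P(U=0)·P(V=1) = 1/12 × 1/2 = 1/24 = P(U=0,V=1) ✓
  P(U=1)·P(V=0) = 1/2 × 1/2 = 1/4 = P(U=1,V=0) ✓
  P(U=1)·P(V=1) = 1/2 × 1/2 = 1/4 = P(U=1,V=1) ✓
  P(U=2)·P(V=0) = 5/12 × 1/2 = 5/24 = P(U=2,V=0) ✓
  P(U=2)·P(V=1) = 5/12 × 1/2 = 5/24 = P(U=2,V=1) ✓

Yes, U and V are independent: every cell factors, so I(U;V) = 0 bits.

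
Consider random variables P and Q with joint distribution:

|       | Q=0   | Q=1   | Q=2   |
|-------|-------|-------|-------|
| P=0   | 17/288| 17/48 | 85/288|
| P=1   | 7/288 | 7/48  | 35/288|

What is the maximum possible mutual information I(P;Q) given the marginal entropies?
The upper bound on mutual information is I(P;Q) ≤ min(H(P), H(Q)).

Marginal P(P) (row sums):
  P(P=0) = 17/288 + 17/48 + 85/288 = 17/24
  P(P=1) = 7/288 + 7/48 + 35/288 = 7/24
Marginal P(Q) (column sums):
  P(Q=0) = 17/288 + 7/288 = 1/12
  P(Q=1) = 17/48 + 7/48 = 1/2
  P(Q=2) = 85/288 + 35/288 = 5/12

H(P) = -[(17/24)·log₂(17/24) + (7/24)·log₂(7/24)]
  = 0.3524 + 0.5185
  = 0.8709 bits
H(Q) = -[(1/12)·log₂(1/12) + (1/2)·log₂(1/2) + (5/12)·log₂(5/12)]
  = 0.2987 + 0.5000 + 0.5263
  = 1.3250 bits

Maximum possible I(P;Q) = min(0.8709, 1.3250) = 0.8709 bits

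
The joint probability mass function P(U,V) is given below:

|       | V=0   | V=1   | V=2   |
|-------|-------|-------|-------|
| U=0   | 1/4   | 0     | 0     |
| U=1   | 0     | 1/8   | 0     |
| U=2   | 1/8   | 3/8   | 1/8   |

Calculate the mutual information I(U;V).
Marginal P(U) (row sums):
  P(U=0) = 1/4 + 0 + 0 = 1/4
  P(U=1) = 0 + 1/8 + 0 = 1/8
  P(U=2) = 1/8 + 3/8 + 1/8 = 5/8
Marginal P(V) (column sums):
  P(V=0) = 1/4 + 0 + 1/8 = 3/8
  P(V=1) = 0 + 1/8 + 3/8 = 1/2
  P(V=2) = 0 + 0 + 1/8 = 1/8

H(U) = -[(1/4)·log₂(1/4) + (1/8)·log₂(1/8) + (5/8)·log₂(5/8)]
  = 0.5000 + 0.3750 + 0.4238
  = 1.2988 bits
H(V) = -[(3/8)·log₂(3/8) + (1/2)·log₂(1/2) + (1/8)·log₂(1/8)]
  = 0.5306 + 0.5000 + 0.3750
  = 1.4056 bits
H(U,V) = -[(1/4)·log₂(1/4) + (1/8)·log₂(1/8) + (1/8)·log₂(1/8) + (3/8)·log₂(3/8) + (1/8)·log₂(1/8)]
  = 0.5000 + 0.3750 + 0.3750 + 0.5306 + 0.3750
  = 2.1556 bits

I(U;V) = H(U) + H(V) - H(U,V)
  = 1.2988 + 1.4056 - 2.1556
  = 0.5488 bits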